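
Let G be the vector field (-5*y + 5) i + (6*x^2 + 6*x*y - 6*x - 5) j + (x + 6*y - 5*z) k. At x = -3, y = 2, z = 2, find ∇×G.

(∇×G)₁ = ∂G₃/∂y − ∂G₂/∂z = 6
(∇×G)₂ = ∂G₁/∂z − ∂G₃/∂x = -1
(∇×G)₃ = ∂G₂/∂x − ∂G₁/∂y = 12*x + 6*y - 1
∇×G = (6, -1, 12*x + 6*y - 1)
At (-3, 2, 2): (6, -1, -25).

(6, -1, -25)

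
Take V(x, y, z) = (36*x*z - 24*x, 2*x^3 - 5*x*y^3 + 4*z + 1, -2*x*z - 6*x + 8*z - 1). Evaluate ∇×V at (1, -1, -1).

(-4, 40, 11)

(∇×V)₁ = ∂V₃/∂y − ∂V₂/∂z = -4
(∇×V)₂ = ∂V₁/∂z − ∂V₃/∂x = 36*x + 2*z + 6
(∇×V)₃ = ∂V₂/∂x − ∂V₁/∂y = 6*x^2 - 5*y^3
∇×V = (-4, 36*x + 2*z + 6, 6*x^2 - 5*y^3)
At (1, -1, -1): (-4, 40, 11).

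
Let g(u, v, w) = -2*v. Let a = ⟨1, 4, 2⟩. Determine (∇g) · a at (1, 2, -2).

-8

∂g/∂u = 0
∂g/∂v = -2
∂g/∂w = 0
∇g at (1, 2, -2) = (0, -2, 0)
∇g · a = (0)(1) + (-2)(4) + (0)(2) = -8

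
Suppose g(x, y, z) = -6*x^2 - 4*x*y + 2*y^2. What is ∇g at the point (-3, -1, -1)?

∂g/∂x = -12*x - 4*y
∂g/∂y = -4*x + 4*y
∂g/∂z = 0
∇g = (-12*x - 4*y, -4*x + 4*y, 0)
At (-3, -1, -1): (40, 8, 0).

(40, 8, 0)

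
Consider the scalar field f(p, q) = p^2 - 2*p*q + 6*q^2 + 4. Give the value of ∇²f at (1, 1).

14

∂²f/∂p² = 2
∂²f/∂q² = 12
∇²f = 14
At (1, 1): 14.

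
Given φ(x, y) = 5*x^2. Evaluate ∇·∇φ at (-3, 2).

10

∂²φ/∂x² = 10
∂²φ/∂y² = 0
∇²φ = 10
At (-3, 2): 10.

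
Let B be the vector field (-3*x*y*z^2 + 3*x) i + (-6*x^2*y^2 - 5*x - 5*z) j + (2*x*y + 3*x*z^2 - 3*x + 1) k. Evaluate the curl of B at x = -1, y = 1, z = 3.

(∇×B)₁ = ∂B₃/∂y − ∂B₂/∂z = 2*x + 5
(∇×B)₂ = ∂B₁/∂z − ∂B₃/∂x = -6*x*y*z - 2*y - 3*z^2 + 3
(∇×B)₃ = ∂B₂/∂x − ∂B₁/∂y = -12*x*y^2 + 3*x*z^2 - 5
∇×B = (2*x + 5, -6*x*y*z - 2*y - 3*z^2 + 3, -12*x*y^2 + 3*x*z^2 - 5)
At (-1, 1, 3): (3, -8, -20).

(3, -8, -20)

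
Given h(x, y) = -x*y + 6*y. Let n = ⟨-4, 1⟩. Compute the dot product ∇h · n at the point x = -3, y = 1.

13

∂h/∂x = -y
∂h/∂y = -x + 6
∇h at (-3, 1) = (-1, 9)
∇h · n = (-1)(-4) + (9)(1) = 13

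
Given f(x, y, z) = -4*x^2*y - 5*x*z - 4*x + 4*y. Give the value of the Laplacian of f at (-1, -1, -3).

8

∂²f/∂x² = -8*y
∂²f/∂y² = 0
∂²f/∂z² = 0
∇²f = -8*y
At (-1, -1, -3): 8.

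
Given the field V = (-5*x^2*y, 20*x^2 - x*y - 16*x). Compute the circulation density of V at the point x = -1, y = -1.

-50

∂V₂/∂x = 40*x - y - 16
∂V₁/∂y = -5*x^2
Scalar curl = 5*x^2 + 40*x - y - 16
At (-1, -1): -50.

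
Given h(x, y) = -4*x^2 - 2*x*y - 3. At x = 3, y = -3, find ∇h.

∂h/∂x = -8*x - 2*y
∂h/∂y = -2*x
∇h = (-8*x - 2*y, -2*x)
At (3, -3): (-18, -6).

(-18, -6)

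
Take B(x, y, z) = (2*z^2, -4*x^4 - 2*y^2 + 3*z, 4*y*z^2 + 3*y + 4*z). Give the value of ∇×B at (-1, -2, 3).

(∇×B)₁ = ∂B₃/∂y − ∂B₂/∂z = 4*z^2
(∇×B)₂ = ∂B₁/∂z − ∂B₃/∂x = 4*z
(∇×B)₃ = ∂B₂/∂x − ∂B₁/∂y = -16*x^3
∇×B = (4*z^2, 4*z, -16*x^3)
At (-1, -2, 3): (36, 12, 16).

(36, 12, 16)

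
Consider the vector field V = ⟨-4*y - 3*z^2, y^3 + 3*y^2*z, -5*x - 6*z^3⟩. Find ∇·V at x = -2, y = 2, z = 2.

-36

∂V₁/∂x = 0
∂V₂/∂y = 3*y^2 + 6*y*z
∂V₃/∂z = -18*z^2
∇·V = 3*y^2 + 6*y*z - 18*z^2
At (-2, 2, 2): -36.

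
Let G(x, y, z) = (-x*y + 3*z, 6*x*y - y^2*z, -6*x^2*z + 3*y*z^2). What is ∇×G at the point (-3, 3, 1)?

(12, -33, 15)

(∇×G)₁ = ∂G₃/∂y − ∂G₂/∂z = y^2 + 3*z^2
(∇×G)₂ = ∂G₁/∂z − ∂G₃/∂x = 12*x*z + 3
(∇×G)₃ = ∂G₂/∂x − ∂G₁/∂y = x + 6*y
∇×G = (y^2 + 3*z^2, 12*x*z + 3, x + 6*y)
At (-3, 3, 1): (12, -33, 15).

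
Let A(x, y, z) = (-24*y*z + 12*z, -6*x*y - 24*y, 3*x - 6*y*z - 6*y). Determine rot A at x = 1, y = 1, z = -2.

(6, -15, -54)

(∇×A)₁ = ∂A₃/∂y − ∂A₂/∂z = -6*z - 6
(∇×A)₂ = ∂A₁/∂z − ∂A₃/∂x = -24*y + 9
(∇×A)₃ = ∂A₂/∂x − ∂A₁/∂y = -6*y + 24*z
∇×A = (-6*z - 6, -24*y + 9, -6*y + 24*z)
At (1, 1, -2): (6, -15, -54).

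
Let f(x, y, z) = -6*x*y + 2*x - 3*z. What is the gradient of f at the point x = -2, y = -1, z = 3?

(8, 12, -3)

∂f/∂x = -6*y + 2
∂f/∂y = -6*x
∂f/∂z = -3
∇f = (-6*y + 2, -6*x, -3)
At (-2, -1, 3): (8, 12, -3).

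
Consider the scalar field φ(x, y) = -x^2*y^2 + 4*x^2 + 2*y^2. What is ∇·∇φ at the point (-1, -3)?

∂²φ/∂x² = 2*(-y^2 + 4)
∂²φ/∂y² = 2*(-x^2 + 2)
∇²φ = -2*x^2 - 2*y^2 + 12
At (-1, -3): -8.

-8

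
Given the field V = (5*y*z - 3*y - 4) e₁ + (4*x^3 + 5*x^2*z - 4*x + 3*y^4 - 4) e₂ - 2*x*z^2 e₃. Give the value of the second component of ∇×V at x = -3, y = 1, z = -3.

23

(∇×V)_2 = ∂V₁/∂z − ∂V₃/∂x
= 5*y − (-2*z^2)
= 5*y + 2*z^2
At (-3, 1, -3): 23.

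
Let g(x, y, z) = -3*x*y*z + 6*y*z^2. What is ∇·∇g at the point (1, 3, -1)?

∂²g/∂x² = 0
∂²g/∂y² = 0
∂²g/∂z² = 12*y
∇²g = 12*y
At (1, 3, -1): 36.

36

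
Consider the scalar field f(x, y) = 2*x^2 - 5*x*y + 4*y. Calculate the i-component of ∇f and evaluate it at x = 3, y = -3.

27

(∇f)_1 = ∂f/∂x = 4*x - 5*y
At (3, -3): 27.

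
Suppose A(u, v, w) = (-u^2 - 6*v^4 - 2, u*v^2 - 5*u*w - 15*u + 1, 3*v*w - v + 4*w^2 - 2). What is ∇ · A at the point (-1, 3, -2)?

∂A₁/∂u = -2*u
∂A₂/∂v = 2*u*v
∂A₃/∂w = 3*v + 8*w
∇·A = 2*u*v - 2*u + 3*v + 8*w
At (-1, 3, -2): -11.

-11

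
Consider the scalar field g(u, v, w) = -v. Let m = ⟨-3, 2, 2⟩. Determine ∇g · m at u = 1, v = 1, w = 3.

-2

∂g/∂u = 0
∂g/∂v = -1
∂g/∂w = 0
∇g at (1, 1, 3) = (0, -1, 0)
∇g · m = (0)(-3) + (-1)(2) + (0)(2) = -2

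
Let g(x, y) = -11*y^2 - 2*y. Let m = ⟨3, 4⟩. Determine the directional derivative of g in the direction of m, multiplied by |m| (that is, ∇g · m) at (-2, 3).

-272

∂g/∂x = 0
∂g/∂y = -22*y - 2
∇g at (-2, 3) = (0, -68)
∇g · m = (0)(3) + (-68)(4) = -272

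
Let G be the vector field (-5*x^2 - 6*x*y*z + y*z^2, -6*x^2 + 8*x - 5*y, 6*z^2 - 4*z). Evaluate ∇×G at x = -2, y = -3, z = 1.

(∇×G)₁ = ∂G₃/∂y − ∂G₂/∂z = 0
(∇×G)₂ = ∂G₁/∂z − ∂G₃/∂x = -6*x*y + 2*y*z
(∇×G)₃ = ∂G₂/∂x − ∂G₁/∂y = 6*x*z - 12*x - z^2 + 8
∇×G = (0, -6*x*y + 2*y*z, 6*x*z - 12*x - z^2 + 8)
At (-2, -3, 1): (0, -42, 19).

(0, -42, 19)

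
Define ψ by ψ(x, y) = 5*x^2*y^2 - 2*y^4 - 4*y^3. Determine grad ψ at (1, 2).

(40, -92)

∂ψ/∂x = 10*x*y^2
∂ψ/∂y = 10*x^2*y - 8*y^3 - 12*y^2
∇ψ = (10*x*y^2, 10*x^2*y - 8*y^3 - 12*y^2)
At (1, 2): (40, -92).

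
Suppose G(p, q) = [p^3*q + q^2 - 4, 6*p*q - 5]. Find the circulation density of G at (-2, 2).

∂G₂/∂p = 6*q
∂G₁/∂q = p^3 + 2*q
Scalar curl = -p^3 + 4*q
At (-2, 2): 16.

16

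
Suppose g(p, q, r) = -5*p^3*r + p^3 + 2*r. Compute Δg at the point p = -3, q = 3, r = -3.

∂²g/∂p² = 6*p*(-5*r + 1)
∂²g/∂q² = 0
∂²g/∂r² = 0
∇²g = -30*p*r + 6*p
At (-3, 3, -3): -288.

-288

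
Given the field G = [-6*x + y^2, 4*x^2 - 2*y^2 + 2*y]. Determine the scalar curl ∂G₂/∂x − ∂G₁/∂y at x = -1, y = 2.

-12

∂G₂/∂x = 8*x
∂G₁/∂y = 2*y
Scalar curl = 8*x - 2*y
At (-1, 2): -12.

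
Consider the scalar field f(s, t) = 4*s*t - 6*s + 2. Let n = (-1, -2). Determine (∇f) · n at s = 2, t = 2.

∂f/∂s = 4*t - 6
∂f/∂t = 4*s
∇f at (2, 2) = (2, 8)
∇f · n = (2)(-1) + (8)(-2) = -18

-18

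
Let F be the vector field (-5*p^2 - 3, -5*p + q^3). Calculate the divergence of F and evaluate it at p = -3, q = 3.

57

∂F₁/∂p = -10*p
∂F₂/∂q = 3*q^2
∇·F = -10*p + 3*q^2
At (-3, 3): 57.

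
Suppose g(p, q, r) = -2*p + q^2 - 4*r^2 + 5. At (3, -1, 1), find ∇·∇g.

-6

∂²g/∂p² = 0
∂²g/∂q² = 2
∂²g/∂r² = -8
∇²g = -6
At (3, -1, 1): -6.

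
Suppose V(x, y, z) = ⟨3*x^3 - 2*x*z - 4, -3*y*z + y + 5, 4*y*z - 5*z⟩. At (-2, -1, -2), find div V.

∂V₁/∂x = 9*x^2 - 2*z
∂V₂/∂y = -3*z + 1
∂V₃/∂z = 4*y - 5
∇·V = 9*x^2 + 4*y - 5*z - 4
At (-2, -1, -2): 38.

38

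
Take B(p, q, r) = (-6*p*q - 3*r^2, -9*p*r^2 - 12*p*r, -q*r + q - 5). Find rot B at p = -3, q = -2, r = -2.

(75, 12, -30)

(∇×B)₁ = ∂B₃/∂q − ∂B₂/∂r = 18*p*r + 12*p - r + 1
(∇×B)₂ = ∂B₁/∂r − ∂B₃/∂p = -6*r
(∇×B)₃ = ∂B₂/∂p − ∂B₁/∂q = 6*p - 9*r^2 - 12*r
∇×B = (18*p*r + 12*p - r + 1, -6*r, 6*p - 9*r^2 - 12*r)
At (-3, -2, -2): (75, 12, -30).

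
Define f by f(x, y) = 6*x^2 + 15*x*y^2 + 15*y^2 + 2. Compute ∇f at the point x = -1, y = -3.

∂f/∂x = 12*x + 15*y^2
∂f/∂y = 30*x*y + 30*y
∇f = (12*x + 15*y^2, 30*x*y + 30*y)
At (-1, -3): (123, 0).

(123, 0)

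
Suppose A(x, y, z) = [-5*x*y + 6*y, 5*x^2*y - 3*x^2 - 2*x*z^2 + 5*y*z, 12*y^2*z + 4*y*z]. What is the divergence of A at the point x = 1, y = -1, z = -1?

13

∂A₁/∂x = -5*y
∂A₂/∂y = 5*x^2 + 5*z
∂A₃/∂z = 12*y^2 + 4*y
∇·A = 5*x^2 + 12*y^2 - y + 5*z
At (1, -1, -1): 13.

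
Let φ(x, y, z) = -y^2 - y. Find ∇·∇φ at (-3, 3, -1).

∂²φ/∂x² = 0
∂²φ/∂y² = -2
∂²φ/∂z² = 0
∇²φ = -2
At (-3, 3, -1): -2.

-2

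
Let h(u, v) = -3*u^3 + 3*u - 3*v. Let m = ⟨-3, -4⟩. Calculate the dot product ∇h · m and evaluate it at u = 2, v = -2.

∂h/∂u = -9*u^2 + 3
∂h/∂v = -3
∇h at (2, -2) = (-33, -3)
∇h · m = (-33)(-3) + (-3)(-4) = 111

111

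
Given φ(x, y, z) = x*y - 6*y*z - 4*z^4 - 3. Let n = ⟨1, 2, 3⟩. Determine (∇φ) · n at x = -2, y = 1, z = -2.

387

∂φ/∂x = y
∂φ/∂y = x - 6*z
∂φ/∂z = -6*y - 16*z^3
∇φ at (-2, 1, -2) = (1, 10, 122)
∇φ · n = (1)(1) + (10)(2) + (122)(3) = 387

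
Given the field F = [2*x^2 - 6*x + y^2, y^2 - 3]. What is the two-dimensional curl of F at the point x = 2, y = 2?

-4

∂F₂/∂x = 0
∂F₁/∂y = 2*y
Scalar curl = -2*y
At (2, 2): -4.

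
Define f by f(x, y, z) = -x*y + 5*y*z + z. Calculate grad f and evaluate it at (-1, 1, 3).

∂f/∂x = -y
∂f/∂y = -x + 5*z
∂f/∂z = 5*y + 1
∇f = (-y, -x + 5*z, 5*y + 1)
At (-1, 1, 3): (-1, 16, 6).

(-1, 16, 6)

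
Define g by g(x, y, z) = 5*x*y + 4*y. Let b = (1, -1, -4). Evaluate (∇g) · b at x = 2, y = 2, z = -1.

-4

∂g/∂x = 5*y
∂g/∂y = 5*x + 4
∂g/∂z = 0
∇g at (2, 2, -1) = (10, 14, 0)
∇g · b = (10)(1) + (14)(-1) + (0)(-4) = -4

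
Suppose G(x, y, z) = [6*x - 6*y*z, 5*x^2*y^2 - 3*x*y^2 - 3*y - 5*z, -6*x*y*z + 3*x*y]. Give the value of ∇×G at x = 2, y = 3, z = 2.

(∇×G)₁ = ∂G₃/∂y − ∂G₂/∂z = -6*x*z + 3*x + 5
(∇×G)₂ = ∂G₁/∂z − ∂G₃/∂x = 6*y*z - 9*y
(∇×G)₃ = ∂G₂/∂x − ∂G₁/∂y = 10*x*y^2 - 3*y^2 + 6*z
∇×G = (-6*x*z + 3*x + 5, 6*y*z - 9*y, 10*x*y^2 - 3*y^2 + 6*z)
At (2, 3, 2): (-13, 9, 165).

(-13, 9, 165)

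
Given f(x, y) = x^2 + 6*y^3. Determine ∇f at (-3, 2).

∂f/∂x = 2*x
∂f/∂y = 18*y^2
∇f = (2*x, 18*y^2)
At (-3, 2): (-6, 72).

(-6, 72)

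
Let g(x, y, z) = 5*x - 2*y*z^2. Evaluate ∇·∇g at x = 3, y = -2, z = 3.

∂²g/∂x² = 0
∂²g/∂y² = 0
∂²g/∂z² = -4*y
∇²g = -4*y
At (3, -2, 3): 8.

8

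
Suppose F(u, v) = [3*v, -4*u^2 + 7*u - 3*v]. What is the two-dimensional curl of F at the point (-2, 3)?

∂F₂/∂u = -8*u + 7
∂F₁/∂v = 3
Scalar curl = -8*u + 4
At (-2, 3): 20.

20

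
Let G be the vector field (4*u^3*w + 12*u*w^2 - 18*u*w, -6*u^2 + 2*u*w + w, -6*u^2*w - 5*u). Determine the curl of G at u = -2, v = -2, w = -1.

(∇×G)₁ = ∂G₃/∂v − ∂G₂/∂w = -2*u - 1
(∇×G)₂ = ∂G₁/∂w − ∂G₃/∂u = 4*u^3 + 36*u*w - 18*u + 5
(∇×G)₃ = ∂G₂/∂u − ∂G₁/∂v = -12*u + 2*w
∇×G = (-2*u - 1, 4*u^3 + 36*u*w - 18*u + 5, -12*u + 2*w)
At (-2, -2, -1): (3, 81, 22).

(3, 81, 22)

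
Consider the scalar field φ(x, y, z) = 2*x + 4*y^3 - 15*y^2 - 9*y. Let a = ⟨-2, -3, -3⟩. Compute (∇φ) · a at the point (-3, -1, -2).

-103

∂φ/∂x = 2
∂φ/∂y = 12*y^2 - 30*y - 9
∂φ/∂z = 0
∇φ at (-3, -1, -2) = (2, 33, 0)
∇φ · a = (2)(-2) + (33)(-3) + (0)(-3) = -103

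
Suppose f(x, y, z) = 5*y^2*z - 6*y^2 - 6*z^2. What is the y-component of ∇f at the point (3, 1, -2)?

(∇f)_2 = ∂f/∂y = 10*y*z - 12*y
At (3, 1, -2): -32.

-32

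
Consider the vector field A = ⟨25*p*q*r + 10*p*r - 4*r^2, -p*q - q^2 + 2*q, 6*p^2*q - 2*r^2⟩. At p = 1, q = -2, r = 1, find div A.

-39

∂A₁/∂p = 25*q*r + 10*r
∂A₂/∂q = -p - 2*q + 2
∂A₃/∂r = -4*r
∇·A = -p + 25*q*r - 2*q + 6*r + 2
At (1, -2, 1): -39.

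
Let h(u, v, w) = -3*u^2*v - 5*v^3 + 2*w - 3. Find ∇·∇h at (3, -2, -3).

∂²h/∂u² = -6*v
∂²h/∂v² = -30*v
∂²h/∂w² = 0
∇²h = -36*v
At (3, -2, -3): 72.

72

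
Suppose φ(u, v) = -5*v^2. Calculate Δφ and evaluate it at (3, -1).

∂²φ/∂u² = 0
∂²φ/∂v² = -10
∇²φ = -10
At (3, -1): -10.

-10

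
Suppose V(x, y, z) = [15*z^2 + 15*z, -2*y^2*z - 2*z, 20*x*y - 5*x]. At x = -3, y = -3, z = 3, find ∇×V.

(-40, 170, 0)

(∇×V)₁ = ∂V₃/∂y − ∂V₂/∂z = 20*x + 2*y^2 + 2
(∇×V)₂ = ∂V₁/∂z − ∂V₃/∂x = -20*y + 30*z + 20
(∇×V)₃ = ∂V₂/∂x − ∂V₁/∂y = 0
∇×V = (20*x + 2*y^2 + 2, -20*y + 30*z + 20, 0)
At (-3, -3, 3): (-40, 170, 0).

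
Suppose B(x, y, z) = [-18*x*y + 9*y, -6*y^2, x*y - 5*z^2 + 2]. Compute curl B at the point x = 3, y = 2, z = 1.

(3, -2, 45)

(∇×B)₁ = ∂B₃/∂y − ∂B₂/∂z = x
(∇×B)₂ = ∂B₁/∂z − ∂B₃/∂x = -y
(∇×B)₃ = ∂B₂/∂x − ∂B₁/∂y = 18*x - 9
∇×B = (x, -y, 18*x - 9)
At (3, 2, 1): (3, -2, 45).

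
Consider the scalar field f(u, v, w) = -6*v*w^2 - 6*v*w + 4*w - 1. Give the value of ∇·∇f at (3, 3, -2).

-36

∂²f/∂u² = 0
∂²f/∂v² = 0
∂²f/∂w² = -12*v
∇²f = -12*v
At (3, 3, -2): -36.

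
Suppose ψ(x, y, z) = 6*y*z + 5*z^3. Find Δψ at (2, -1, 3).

∂²ψ/∂x² = 0
∂²ψ/∂y² = 0
∂²ψ/∂z² = 30*z
∇²ψ = 30*z
At (2, -1, 3): 90.

90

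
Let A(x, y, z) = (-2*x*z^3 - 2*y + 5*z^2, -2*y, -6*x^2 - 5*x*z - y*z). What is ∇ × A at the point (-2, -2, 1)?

(-1, 3, 2)

(∇×A)₁ = ∂A₃/∂y − ∂A₂/∂z = -z
(∇×A)₂ = ∂A₁/∂z − ∂A₃/∂x = -6*x*z^2 + 12*x + 15*z
(∇×A)₃ = ∂A₂/∂x − ∂A₁/∂y = 2
∇×A = (-z, -6*x*z^2 + 12*x + 15*z, 2)
At (-2, -2, 1): (-1, 3, 2).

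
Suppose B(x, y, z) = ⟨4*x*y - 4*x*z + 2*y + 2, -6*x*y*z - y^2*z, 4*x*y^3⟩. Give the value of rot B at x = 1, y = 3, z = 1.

(135, -112, -24)

(∇×B)₁ = ∂B₃/∂y − ∂B₂/∂z = 12*x*y^2 + 6*x*y + y^2
(∇×B)₂ = ∂B₁/∂z − ∂B₃/∂x = -4*x - 4*y^3
(∇×B)₃ = ∂B₂/∂x − ∂B₁/∂y = -4*x - 6*y*z - 2
∇×B = (12*x*y^2 + 6*x*y + y^2, -4*x - 4*y^3, -4*x - 6*y*z - 2)
At (1, 3, 1): (135, -112, -24).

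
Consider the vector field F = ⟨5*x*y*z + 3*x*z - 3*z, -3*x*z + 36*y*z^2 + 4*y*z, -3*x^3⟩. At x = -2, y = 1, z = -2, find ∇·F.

∂F₁/∂x = 5*y*z + 3*z
∂F₂/∂y = 36*z^2 + 4*z
∂F₃/∂z = 0
∇·F = 5*y*z + 36*z^2 + 7*z
At (-2, 1, -2): 120.

120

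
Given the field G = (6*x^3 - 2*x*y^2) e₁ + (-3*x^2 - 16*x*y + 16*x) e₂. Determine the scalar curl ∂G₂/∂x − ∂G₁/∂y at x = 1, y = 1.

∂G₂/∂x = -6*x - 16*y + 16
∂G₁/∂y = -4*x*y
Scalar curl = 4*x*y - 6*x - 16*y + 16
At (1, 1): -2.

-2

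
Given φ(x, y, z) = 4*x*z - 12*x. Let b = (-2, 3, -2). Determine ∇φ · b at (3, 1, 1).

-8

∂φ/∂x = 4*z - 12
∂φ/∂y = 0
∂φ/∂z = 4*x
∇φ at (3, 1, 1) = (-8, 0, 12)
∇φ · b = (-8)(-2) + (0)(3) + (12)(-2) = -8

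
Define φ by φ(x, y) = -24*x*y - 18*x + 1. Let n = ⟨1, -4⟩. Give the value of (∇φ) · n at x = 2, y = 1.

∂φ/∂x = -24*y - 18
∂φ/∂y = -24*x
∇φ at (2, 1) = (-42, -48)
∇φ · n = (-42)(1) + (-48)(-4) = 150

150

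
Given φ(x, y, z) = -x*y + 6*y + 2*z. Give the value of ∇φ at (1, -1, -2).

∂φ/∂x = -y
∂φ/∂y = -x + 6
∂φ/∂z = 2
∇φ = (-y, -x + 6, 2)
At (1, -1, -2): (1, 5, 2).

(1, 5, 2)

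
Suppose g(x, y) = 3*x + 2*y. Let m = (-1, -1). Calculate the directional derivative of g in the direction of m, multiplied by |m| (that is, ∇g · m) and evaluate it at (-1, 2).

-5

∂g/∂x = 3
∂g/∂y = 2
∇g at (-1, 2) = (3, 2)
∇g · m = (3)(-1) + (2)(-1) = -5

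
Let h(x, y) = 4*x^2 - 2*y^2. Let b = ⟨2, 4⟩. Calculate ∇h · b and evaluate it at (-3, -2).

-16

∂h/∂x = 8*x
∂h/∂y = -4*y
∇h at (-3, -2) = (-24, 8)
∇h · b = (-24)(2) + (8)(4) = -16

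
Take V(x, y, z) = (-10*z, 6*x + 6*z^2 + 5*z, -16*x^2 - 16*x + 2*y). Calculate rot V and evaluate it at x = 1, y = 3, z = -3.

(33, 38, 6)

(∇×V)₁ = ∂V₃/∂y − ∂V₂/∂z = -12*z - 3
(∇×V)₂ = ∂V₁/∂z − ∂V₃/∂x = 32*x + 6
(∇×V)₃ = ∂V₂/∂x − ∂V₁/∂y = 6
∇×V = (-12*z - 3, 32*x + 6, 6)
At (1, 3, -3): (33, 38, 6).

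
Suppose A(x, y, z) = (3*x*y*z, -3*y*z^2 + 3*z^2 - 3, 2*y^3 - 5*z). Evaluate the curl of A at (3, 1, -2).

(∇×A)₁ = ∂A₃/∂y − ∂A₂/∂z = 6*y^2 + 6*y*z - 6*z
(∇×A)₂ = ∂A₁/∂z − ∂A₃/∂x = 3*x*y
(∇×A)₃ = ∂A₂/∂x − ∂A₁/∂y = -3*x*z
∇×A = (6*y^2 + 6*y*z - 6*z, 3*x*y, -3*x*z)
At (3, 1, -2): (6, 9, 18).

(6, 9, 18)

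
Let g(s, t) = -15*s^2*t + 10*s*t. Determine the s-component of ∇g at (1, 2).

(∇g)_1 = ∂g/∂s = -30*s*t + 10*t
At (1, 2): -40.

-40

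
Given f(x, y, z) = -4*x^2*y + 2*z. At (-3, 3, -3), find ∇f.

(72, -36, 2)

∂f/∂x = -8*x*y
∂f/∂y = -4*x^2
∂f/∂z = 2
∇f = (-8*x*y, -4*x^2, 2)
At (-3, 3, -3): (72, -36, 2).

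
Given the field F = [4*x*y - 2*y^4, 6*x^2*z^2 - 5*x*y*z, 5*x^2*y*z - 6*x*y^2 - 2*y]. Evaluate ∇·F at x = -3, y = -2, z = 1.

-83

∂F₁/∂x = 4*y
∂F₂/∂y = -5*x*z
∂F₃/∂z = 5*x^2*y
∇·F = 5*x^2*y - 5*x*z + 4*y
At (-3, -2, 1): -83.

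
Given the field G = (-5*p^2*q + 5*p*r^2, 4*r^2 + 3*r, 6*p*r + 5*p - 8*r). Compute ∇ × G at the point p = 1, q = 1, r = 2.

(∇×G)₁ = ∂G₃/∂q − ∂G₂/∂r = -8*r - 3
(∇×G)₂ = ∂G₁/∂r − ∂G₃/∂p = 10*p*r - 6*r - 5
(∇×G)₃ = ∂G₂/∂p − ∂G₁/∂q = 5*p^2
∇×G = (-8*r - 3, 10*p*r - 6*r - 5, 5*p^2)
At (1, 1, 2): (-19, 3, 5).

(-19, 3, 5)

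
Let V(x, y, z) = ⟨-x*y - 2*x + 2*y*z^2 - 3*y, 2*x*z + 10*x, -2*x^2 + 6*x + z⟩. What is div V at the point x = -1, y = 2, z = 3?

-3

∂V₁/∂x = -y - 2
∂V₂/∂y = 0
∂V₃/∂z = 1
∇·V = -y - 1
At (-1, 2, 3): -3.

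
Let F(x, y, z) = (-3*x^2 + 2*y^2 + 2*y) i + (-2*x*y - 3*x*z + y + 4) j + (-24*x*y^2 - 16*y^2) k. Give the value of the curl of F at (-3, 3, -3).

(∇×F)₁ = ∂F₃/∂y − ∂F₂/∂z = -48*x*y + 3*x - 32*y
(∇×F)₂ = ∂F₁/∂z − ∂F₃/∂x = 24*y^2
(∇×F)₃ = ∂F₂/∂x − ∂F₁/∂y = -6*y - 3*z - 2
∇×F = (-48*x*y + 3*x - 32*y, 24*y^2, -6*y - 3*z - 2)
At (-3, 3, -3): (327, 216, -11).

(327, 216, -11)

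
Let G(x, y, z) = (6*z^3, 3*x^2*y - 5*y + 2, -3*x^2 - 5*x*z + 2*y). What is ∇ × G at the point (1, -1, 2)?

(∇×G)₁ = ∂G₃/∂y − ∂G₂/∂z = 2
(∇×G)₂ = ∂G₁/∂z − ∂G₃/∂x = 6*x + 18*z^2 + 5*z
(∇×G)₃ = ∂G₂/∂x − ∂G₁/∂y = 6*x*y
∇×G = (2, 6*x + 18*z^2 + 5*z, 6*x*y)
At (1, -1, 2): (2, 88, -6).

(2, 88, -6)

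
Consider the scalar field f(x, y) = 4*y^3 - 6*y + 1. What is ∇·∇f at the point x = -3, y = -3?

-72

∂²f/∂x² = 0
∂²f/∂y² = 24*y
∇²f = 24*y
At (-3, -3): -72.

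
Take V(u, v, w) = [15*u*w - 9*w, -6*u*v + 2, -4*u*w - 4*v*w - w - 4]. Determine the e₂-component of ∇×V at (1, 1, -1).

(∇×V)_2 = ∂V₁/∂w − ∂V₃/∂u
= 15*u - 9 − (-4*w)
= 15*u + 4*w - 9
At (1, 1, -1): 2.

2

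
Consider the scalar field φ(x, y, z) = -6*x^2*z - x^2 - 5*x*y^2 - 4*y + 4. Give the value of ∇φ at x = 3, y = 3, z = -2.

(21, -94, -54)

∂φ/∂x = -12*x*z - 2*x - 5*y^2
∂φ/∂y = -10*x*y - 4
∂φ/∂z = -6*x^2
∇φ = (-12*x*z - 2*x - 5*y^2, -10*x*y - 4, -6*x^2)
At (3, 3, -2): (21, -94, -54).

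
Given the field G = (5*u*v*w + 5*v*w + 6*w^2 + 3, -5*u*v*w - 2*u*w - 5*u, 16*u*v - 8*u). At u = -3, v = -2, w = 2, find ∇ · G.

∂G₁/∂u = 5*v*w
∂G₂/∂v = -5*u*w
∂G₃/∂w = 0
∇·G = -5*u*w + 5*v*w
At (-3, -2, 2): 10.

10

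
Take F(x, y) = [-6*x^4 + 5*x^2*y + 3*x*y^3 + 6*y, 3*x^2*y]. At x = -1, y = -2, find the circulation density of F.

∂F₂/∂x = 6*x*y
∂F₁/∂y = 5*x^2 + 9*x*y^2 + 6
Scalar curl = -5*x^2 - 9*x*y^2 + 6*x*y - 6
At (-1, -2): 37.

37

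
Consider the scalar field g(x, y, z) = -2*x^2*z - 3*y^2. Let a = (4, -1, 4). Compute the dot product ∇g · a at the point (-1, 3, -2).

-22

∂g/∂x = -4*x*z
∂g/∂y = -6*y
∂g/∂z = -2*x^2
∇g at (-1, 3, -2) = (-8, -18, -2)
∇g · a = (-8)(4) + (-18)(-1) + (-2)(4) = -22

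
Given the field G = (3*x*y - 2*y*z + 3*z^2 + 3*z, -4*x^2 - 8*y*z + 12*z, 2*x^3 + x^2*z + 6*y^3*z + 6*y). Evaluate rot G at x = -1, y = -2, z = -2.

(-166, -15, 7)

(∇×G)₁ = ∂G₃/∂y − ∂G₂/∂z = 18*y^2*z + 8*y - 6
(∇×G)₂ = ∂G₁/∂z − ∂G₃/∂x = -6*x^2 - 2*x*z - 2*y + 6*z + 3
(∇×G)₃ = ∂G₂/∂x − ∂G₁/∂y = -11*x + 2*z
∇×G = (18*y^2*z + 8*y - 6, -6*x^2 - 2*x*z - 2*y + 6*z + 3, -11*x + 2*z)
At (-1, -2, -2): (-166, -15, 7).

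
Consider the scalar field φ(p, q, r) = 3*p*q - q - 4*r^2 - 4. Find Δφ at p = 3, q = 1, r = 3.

-8

∂²φ/∂p² = 0
∂²φ/∂q² = 0
∂²φ/∂r² = -8
∇²φ = -8
At (3, 1, 3): -8.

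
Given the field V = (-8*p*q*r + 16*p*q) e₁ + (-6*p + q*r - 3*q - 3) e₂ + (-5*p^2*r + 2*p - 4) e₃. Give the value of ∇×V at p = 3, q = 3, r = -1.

(∇×V)₁ = ∂V₃/∂q − ∂V₂/∂r = -q
(∇×V)₂ = ∂V₁/∂r − ∂V₃/∂p = -8*p*q + 10*p*r - 2
(∇×V)₃ = ∂V₂/∂p − ∂V₁/∂q = 8*p*r - 16*p - 6
∇×V = (-q, -8*p*q + 10*p*r - 2, 8*p*r - 16*p - 6)
At (3, 3, -1): (-3, -104, -78).

(-3, -104, -78)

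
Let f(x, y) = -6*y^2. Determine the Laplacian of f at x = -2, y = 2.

∂²f/∂x² = 0
∂²f/∂y² = -12
∇²f = -12
At (-2, 2): -12.

-12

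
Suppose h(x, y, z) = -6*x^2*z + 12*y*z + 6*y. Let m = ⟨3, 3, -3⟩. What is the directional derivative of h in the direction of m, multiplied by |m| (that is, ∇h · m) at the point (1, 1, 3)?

0

∂h/∂x = -12*x*z
∂h/∂y = 12*z + 6
∂h/∂z = -6*x^2 + 12*y
∇h at (1, 1, 3) = (-36, 42, 6)
∇h · m = (-36)(3) + (42)(3) + (6)(-3) = 0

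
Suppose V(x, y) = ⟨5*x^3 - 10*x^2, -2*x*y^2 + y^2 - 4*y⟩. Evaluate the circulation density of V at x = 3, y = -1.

∂V₂/∂x = -2*y^2
∂V₁/∂y = 0
Scalar curl = -2*y^2
At (3, -1): -2.

-2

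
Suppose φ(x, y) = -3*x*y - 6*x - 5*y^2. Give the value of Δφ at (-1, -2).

∂²φ/∂x² = 0
∂²φ/∂y² = -10
∇²φ = -10
At (-1, -2): -10.

-10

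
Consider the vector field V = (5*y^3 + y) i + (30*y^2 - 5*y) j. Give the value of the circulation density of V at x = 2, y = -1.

-16

∂V₂/∂x = 0
∂V₁/∂y = 15*y^2 + 1
Scalar curl = -15*y^2 - 1
At (2, -1): -16.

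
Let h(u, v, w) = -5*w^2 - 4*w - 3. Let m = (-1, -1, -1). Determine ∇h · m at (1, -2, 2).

∂h/∂u = 0
∂h/∂v = 0
∂h/∂w = -10*w - 4
∇h at (1, -2, 2) = (0, 0, -24)
∇h · m = (0)(-1) + (0)(-1) + (-24)(-1) = 24

24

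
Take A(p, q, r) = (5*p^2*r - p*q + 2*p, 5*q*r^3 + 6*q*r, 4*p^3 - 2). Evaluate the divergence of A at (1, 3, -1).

-22

∂A₁/∂p = 10*p*r - q + 2
∂A₂/∂q = 5*r^3 + 6*r
∂A₃/∂r = 0
∇·A = 10*p*r - q + 5*r^3 + 6*r + 2
At (1, 3, -1): -22.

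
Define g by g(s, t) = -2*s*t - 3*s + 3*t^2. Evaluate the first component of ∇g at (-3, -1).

-1

(∇g)_1 = ∂g/∂s = -2*t - 3
At (-3, -1): -1.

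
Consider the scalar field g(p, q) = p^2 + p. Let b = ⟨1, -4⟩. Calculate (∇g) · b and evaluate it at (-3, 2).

-5

∂g/∂p = 2*p + 1
∂g/∂q = 0
∇g at (-3, 2) = (-5, 0)
∇g · b = (-5)(1) + (0)(-4) = -5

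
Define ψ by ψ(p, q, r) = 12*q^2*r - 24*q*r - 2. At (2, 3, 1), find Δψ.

∂²ψ/∂p² = 0
∂²ψ/∂q² = 24*r
∂²ψ/∂r² = 0
∇²ψ = 24*r
At (2, 3, 1): 24.

24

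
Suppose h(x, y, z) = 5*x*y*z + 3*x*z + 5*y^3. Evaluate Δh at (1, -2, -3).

∂²h/∂x² = 0
∂²h/∂y² = 30*y
∂²h/∂z² = 0
∇²h = 30*y
At (1, -2, -3): -60.

-60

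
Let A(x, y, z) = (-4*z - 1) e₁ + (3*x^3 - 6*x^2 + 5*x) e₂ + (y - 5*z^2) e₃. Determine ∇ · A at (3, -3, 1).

∂A₁/∂x = 0
∂A₂/∂y = 0
∂A₃/∂z = -10*z
∇·A = -10*z
At (3, -3, 1): -10.

-10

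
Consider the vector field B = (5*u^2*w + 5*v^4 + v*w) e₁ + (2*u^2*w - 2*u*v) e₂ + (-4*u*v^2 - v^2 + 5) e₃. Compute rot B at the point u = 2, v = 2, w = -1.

(-44, 38, -171)

(∇×B)₁ = ∂B₃/∂v − ∂B₂/∂w = -2*u^2 - 8*u*v - 2*v
(∇×B)₂ = ∂B₁/∂w − ∂B₃/∂u = 5*u^2 + 4*v^2 + v
(∇×B)₃ = ∂B₂/∂u − ∂B₁/∂v = 4*u*w - 20*v^3 - 2*v - w
∇×B = (-2*u^2 - 8*u*v - 2*v, 5*u^2 + 4*v^2 + v, 4*u*w - 20*v^3 - 2*v - w)
At (2, 2, -1): (-44, 38, -171).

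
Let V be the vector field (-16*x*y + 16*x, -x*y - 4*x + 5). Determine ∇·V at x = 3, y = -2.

45

∂V₁/∂x = -16*y + 16
∂V₂/∂y = -x
∇·V = -x - 16*y + 16
At (3, -2): 45.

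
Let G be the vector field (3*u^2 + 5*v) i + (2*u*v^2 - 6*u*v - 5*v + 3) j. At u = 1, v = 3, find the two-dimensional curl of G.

-5

∂G₂/∂u = 2*v^2 - 6*v
∂G₁/∂v = 5
Scalar curl = 2*v^2 - 6*v - 5
At (1, 3): -5.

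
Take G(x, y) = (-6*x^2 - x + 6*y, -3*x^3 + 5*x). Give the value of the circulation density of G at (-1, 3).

-10

∂G₂/∂x = -9*x^2 + 5
∂G₁/∂y = 6
Scalar curl = -9*x^2 - 1
At (-1, 3): -10.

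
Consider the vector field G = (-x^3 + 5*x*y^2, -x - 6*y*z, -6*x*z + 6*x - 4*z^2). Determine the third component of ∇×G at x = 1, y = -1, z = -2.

(∇×G)_3 = ∂G₂/∂x − ∂G₁/∂y
= -1 − (10*x*y)
= -10*x*y - 1
At (1, -1, -2): 9.

9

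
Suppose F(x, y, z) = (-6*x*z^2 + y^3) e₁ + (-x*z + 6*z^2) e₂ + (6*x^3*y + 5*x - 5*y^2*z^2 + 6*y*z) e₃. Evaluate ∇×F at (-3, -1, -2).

(-113, 85, -1)

(∇×F)₁ = ∂F₃/∂y − ∂F₂/∂z = 6*x^3 + x - 10*y*z^2 - 6*z
(∇×F)₂ = ∂F₁/∂z − ∂F₃/∂x = -18*x^2*y - 12*x*z - 5
(∇×F)₃ = ∂F₂/∂x − ∂F₁/∂y = -3*y^2 - z
∇×F = (6*x^3 + x - 10*y*z^2 - 6*z, -18*x^2*y - 12*x*z - 5, -3*y^2 - z)
At (-3, -1, -2): (-113, 85, -1).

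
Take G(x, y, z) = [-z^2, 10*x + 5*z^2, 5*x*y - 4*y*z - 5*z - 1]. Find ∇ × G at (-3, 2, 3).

(-57, -16, 10)

(∇×G)₁ = ∂G₃/∂y − ∂G₂/∂z = 5*x - 14*z
(∇×G)₂ = ∂G₁/∂z − ∂G₃/∂x = -5*y - 2*z
(∇×G)₃ = ∂G₂/∂x − ∂G₁/∂y = 10
∇×G = (5*x - 14*z, -5*y - 2*z, 10)
At (-3, 2, 3): (-57, -16, 10).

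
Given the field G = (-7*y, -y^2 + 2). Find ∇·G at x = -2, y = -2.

4

∂G₁/∂x = 0
∂G₂/∂y = -2*y
∇·G = -2*y
At (-2, -2): 4.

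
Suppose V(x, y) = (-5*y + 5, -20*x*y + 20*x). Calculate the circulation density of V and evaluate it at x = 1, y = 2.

-15

∂V₂/∂x = -20*y + 20
∂V₁/∂y = -5
Scalar curl = -20*y + 25
At (1, 2): -15.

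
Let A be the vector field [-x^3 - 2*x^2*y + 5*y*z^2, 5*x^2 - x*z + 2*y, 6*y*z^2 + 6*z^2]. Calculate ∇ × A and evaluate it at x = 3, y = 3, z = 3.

(∇×A)₁ = ∂A₃/∂y − ∂A₂/∂z = x + 6*z^2
(∇×A)₂ = ∂A₁/∂z − ∂A₃/∂x = 10*y*z
(∇×A)₃ = ∂A₂/∂x − ∂A₁/∂y = 2*x^2 + 10*x - 5*z^2 - z
∇×A = (x + 6*z^2, 10*y*z, 2*x^2 + 10*x - 5*z^2 - z)
At (3, 3, 3): (57, 90, 0).

(57, 90, 0)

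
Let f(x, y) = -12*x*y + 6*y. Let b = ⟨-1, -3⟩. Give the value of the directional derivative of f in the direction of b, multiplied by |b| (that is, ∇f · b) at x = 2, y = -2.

30

∂f/∂x = -12*y
∂f/∂y = -12*x + 6
∇f at (2, -2) = (24, -18)
∇f · b = (24)(-1) + (-18)(-3) = 30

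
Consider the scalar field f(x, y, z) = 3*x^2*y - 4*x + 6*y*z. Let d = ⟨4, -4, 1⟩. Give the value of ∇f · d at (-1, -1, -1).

14

∂f/∂x = 6*x*y - 4
∂f/∂y = 3*x^2 + 6*z
∂f/∂z = 6*y
∇f at (-1, -1, -1) = (2, -3, -6)
∇f · d = (2)(4) + (-3)(-4) + (-6)(1) = 14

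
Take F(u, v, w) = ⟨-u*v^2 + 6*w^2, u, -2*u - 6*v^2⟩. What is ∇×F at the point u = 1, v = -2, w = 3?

(∇×F)₁ = ∂F₃/∂v − ∂F₂/∂w = -12*v
(∇×F)₂ = ∂F₁/∂w − ∂F₃/∂u = 12*w + 2
(∇×F)₃ = ∂F₂/∂u − ∂F₁/∂v = 2*u*v + 1
∇×F = (-12*v, 12*w + 2, 2*u*v + 1)
At (1, -2, 3): (24, 38, -3).

(24, 38, -3)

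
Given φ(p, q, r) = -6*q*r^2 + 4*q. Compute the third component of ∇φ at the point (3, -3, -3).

-108

(∇φ)_3 = ∂φ/∂r = -12*q*r
At (3, -3, -3): -108.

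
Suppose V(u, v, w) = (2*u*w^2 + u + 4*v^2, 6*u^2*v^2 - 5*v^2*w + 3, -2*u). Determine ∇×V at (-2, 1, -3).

(∇×V)₁ = ∂V₃/∂v − ∂V₂/∂w = 5*v^2
(∇×V)₂ = ∂V₁/∂w − ∂V₃/∂u = 4*u*w + 2
(∇×V)₃ = ∂V₂/∂u − ∂V₁/∂v = 12*u*v^2 - 8*v
∇×V = (5*v^2, 4*u*w + 2, 12*u*v^2 - 8*v)
At (-2, 1, -3): (5, 26, -32).

(5, 26, -32)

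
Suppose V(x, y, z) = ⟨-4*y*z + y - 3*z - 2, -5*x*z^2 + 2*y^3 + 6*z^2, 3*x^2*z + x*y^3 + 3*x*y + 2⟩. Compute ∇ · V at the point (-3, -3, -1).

∂V₁/∂x = 0
∂V₂/∂y = 6*y^2
∂V₃/∂z = 3*x^2
∇·V = 3*x^2 + 6*y^2
At (-3, -3, -1): 81.

81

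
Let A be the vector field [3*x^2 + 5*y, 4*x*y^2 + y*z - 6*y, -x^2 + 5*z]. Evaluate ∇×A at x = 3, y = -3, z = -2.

(∇×A)₁ = ∂A₃/∂y − ∂A₂/∂z = -y
(∇×A)₂ = ∂A₁/∂z − ∂A₃/∂x = 2*x
(∇×A)₃ = ∂A₂/∂x − ∂A₁/∂y = 4*y^2 - 5
∇×A = (-y, 2*x, 4*y^2 - 5)
At (3, -3, -2): (3, 6, 31).

(3, 6, 31)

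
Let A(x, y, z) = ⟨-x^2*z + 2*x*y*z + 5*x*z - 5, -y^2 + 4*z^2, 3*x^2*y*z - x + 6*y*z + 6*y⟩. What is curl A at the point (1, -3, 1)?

(7, 17, -2)

(∇×A)₁ = ∂A₃/∂y − ∂A₂/∂z = 3*x^2*z - 2*z + 6
(∇×A)₂ = ∂A₁/∂z − ∂A₃/∂x = -x^2 - 6*x*y*z + 2*x*y + 5*x + 1
(∇×A)₃ = ∂A₂/∂x − ∂A₁/∂y = -2*x*z
∇×A = (3*x^2*z - 2*z + 6, -x^2 - 6*x*y*z + 2*x*y + 5*x + 1, -2*x*z)
At (1, -3, 1): (7, 17, -2).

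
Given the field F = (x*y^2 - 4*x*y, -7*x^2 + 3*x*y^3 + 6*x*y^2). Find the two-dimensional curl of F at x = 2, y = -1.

∂F₂/∂x = -14*x + 3*y^3 + 6*y^2
∂F₁/∂y = 2*x*y - 4*x
Scalar curl = -2*x*y - 10*x + 3*y^3 + 6*y^2
At (2, -1): -13.

-13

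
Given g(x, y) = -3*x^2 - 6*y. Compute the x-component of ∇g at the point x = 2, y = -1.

-12

(∇g)_1 = ∂g/∂x = -6*x
At (2, -1): -12.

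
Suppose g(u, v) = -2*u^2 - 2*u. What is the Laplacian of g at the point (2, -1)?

∂²g/∂u² = -4
∂²g/∂v² = 0
∇²g = -4
At (2, -1): -4.

-4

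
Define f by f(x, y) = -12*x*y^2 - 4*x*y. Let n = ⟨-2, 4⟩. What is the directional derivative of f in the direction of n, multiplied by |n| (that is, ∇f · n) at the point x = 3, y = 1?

-304

∂f/∂x = -12*y^2 - 4*y
∂f/∂y = -24*x*y - 4*x
∇f at (3, 1) = (-16, -84)
∇f · n = (-16)(-2) + (-84)(4) = -304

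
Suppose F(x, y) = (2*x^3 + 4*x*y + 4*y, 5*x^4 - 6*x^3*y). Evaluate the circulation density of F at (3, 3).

∂F₂/∂x = 20*x^3 - 18*x^2*y
∂F₁/∂y = 4*x + 4
Scalar curl = 20*x^3 - 18*x^2*y - 4*x - 4
At (3, 3): 38.

38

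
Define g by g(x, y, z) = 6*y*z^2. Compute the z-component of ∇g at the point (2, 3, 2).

72

(∇g)_3 = ∂g/∂z = 12*y*z
At (2, 3, 2): 72.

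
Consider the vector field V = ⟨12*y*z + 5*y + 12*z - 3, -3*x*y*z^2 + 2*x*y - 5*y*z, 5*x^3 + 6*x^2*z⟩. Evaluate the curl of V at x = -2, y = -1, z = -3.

(∇×V)₁ = ∂V₃/∂y − ∂V₂/∂z = 6*x*y*z + 5*y
(∇×V)₂ = ∂V₁/∂z − ∂V₃/∂x = -15*x^2 - 12*x*z + 12*y + 12
(∇×V)₃ = ∂V₂/∂x − ∂V₁/∂y = -3*y*z^2 + 2*y - 12*z - 5
∇×V = (6*x*y*z + 5*y, -15*x^2 - 12*x*z + 12*y + 12, -3*y*z^2 + 2*y - 12*z - 5)
At (-2, -1, -3): (-41, -132, 56).

(-41, -132, 56)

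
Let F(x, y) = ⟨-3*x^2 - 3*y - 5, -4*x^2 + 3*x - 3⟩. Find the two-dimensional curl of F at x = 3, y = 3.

-18

∂F₂/∂x = -8*x + 3
∂F₁/∂y = -3
Scalar curl = -8*x + 6
At (3, 3): -18.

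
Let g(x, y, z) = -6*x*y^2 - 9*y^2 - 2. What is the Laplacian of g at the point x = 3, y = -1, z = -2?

-54

∂²g/∂x² = 0
∂²g/∂y² = -6*(2*x + 3)
∂²g/∂z² = 0
∇²g = -12*x - 18
At (3, -1, -2): -54.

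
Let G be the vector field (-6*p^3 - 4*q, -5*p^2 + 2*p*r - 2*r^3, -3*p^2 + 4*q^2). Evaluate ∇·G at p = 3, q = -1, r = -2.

-162

∂G₁/∂p = -18*p^2
∂G₂/∂q = 0
∂G₃/∂r = 0
∇·G = -18*p^2
At (3, -1, -2): -162.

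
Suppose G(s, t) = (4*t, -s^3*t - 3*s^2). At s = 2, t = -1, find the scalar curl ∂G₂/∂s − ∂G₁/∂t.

∂G₂/∂s = -3*s^2*t - 6*s
∂G₁/∂t = 4
Scalar curl = -3*s^2*t - 6*s - 4
At (2, -1): -4.

-4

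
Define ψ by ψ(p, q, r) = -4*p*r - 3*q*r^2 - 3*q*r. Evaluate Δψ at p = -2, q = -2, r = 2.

12

∂²ψ/∂p² = 0
∂²ψ/∂q² = 0
∂²ψ/∂r² = -6*q
∇²ψ = -6*q
At (-2, -2, 2): 12.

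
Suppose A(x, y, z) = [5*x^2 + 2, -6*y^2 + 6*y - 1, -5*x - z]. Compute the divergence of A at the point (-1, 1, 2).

-17

∂A₁/∂x = 10*x
∂A₂/∂y = -12*y + 6
∂A₃/∂z = -1
∇·A = 10*x - 12*y + 5
At (-1, 1, 2): -17.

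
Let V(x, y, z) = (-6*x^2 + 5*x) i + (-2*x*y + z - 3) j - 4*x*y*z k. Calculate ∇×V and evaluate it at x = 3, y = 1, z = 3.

(-37, 12, -2)

(∇×V)₁ = ∂V₃/∂y − ∂V₂/∂z = -4*x*z - 1
(∇×V)₂ = ∂V₁/∂z − ∂V₃/∂x = 4*y*z
(∇×V)₃ = ∂V₂/∂x − ∂V₁/∂y = -2*y
∇×V = (-4*x*z - 1, 4*y*z, -2*y)
At (3, 1, 3): (-37, 12, -2).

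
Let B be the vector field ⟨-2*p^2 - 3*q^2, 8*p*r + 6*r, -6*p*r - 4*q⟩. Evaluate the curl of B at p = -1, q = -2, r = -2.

(∇×B)₁ = ∂B₃/∂q − ∂B₂/∂r = -8*p - 10
(∇×B)₂ = ∂B₁/∂r − ∂B₃/∂p = 6*r
(∇×B)₃ = ∂B₂/∂p − ∂B₁/∂q = 6*q + 8*r
∇×B = (-8*p - 10, 6*r, 6*q + 8*r)
At (-1, -2, -2): (-2, -12, -28).

(-2, -12, -28)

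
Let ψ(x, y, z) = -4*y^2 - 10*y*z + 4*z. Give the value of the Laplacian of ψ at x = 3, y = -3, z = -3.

∂²ψ/∂x² = 0
∂²ψ/∂y² = -8
∂²ψ/∂z² = 0
∇²ψ = -8
At (3, -3, -3): -8.

-8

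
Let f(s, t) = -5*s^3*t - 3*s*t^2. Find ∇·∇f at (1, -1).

24

∂²f/∂s² = -30*s*t
∂²f/∂t² = -6*s
∇²f = -30*s*t - 6*s
At (1, -1): 24.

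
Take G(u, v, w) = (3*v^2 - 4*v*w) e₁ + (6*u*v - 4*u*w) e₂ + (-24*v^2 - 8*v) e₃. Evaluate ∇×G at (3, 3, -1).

(∇×G)₁ = ∂G₃/∂v − ∂G₂/∂w = 4*u - 48*v - 8
(∇×G)₂ = ∂G₁/∂w − ∂G₃/∂u = -4*v
(∇×G)₃ = ∂G₂/∂u − ∂G₁/∂v = 0
∇×G = (4*u - 48*v - 8, -4*v, 0)
At (3, 3, -1): (-140, -12, 0).

(-140, -12, 0)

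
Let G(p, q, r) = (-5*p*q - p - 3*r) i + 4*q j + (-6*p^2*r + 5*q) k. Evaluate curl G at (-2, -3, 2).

(∇×G)₁ = ∂G₃/∂q − ∂G₂/∂r = 5
(∇×G)₂ = ∂G₁/∂r − ∂G₃/∂p = 12*p*r - 3
(∇×G)₃ = ∂G₂/∂p − ∂G₁/∂q = 5*p
∇×G = (5, 12*p*r - 3, 5*p)
At (-2, -3, 2): (5, -51, -10).

(5, -51, -10)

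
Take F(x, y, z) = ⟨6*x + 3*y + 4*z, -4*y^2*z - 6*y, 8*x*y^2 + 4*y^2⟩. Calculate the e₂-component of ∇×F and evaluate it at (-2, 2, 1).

(∇×F)_2 = ∂F₁/∂z − ∂F₃/∂x
= 4 − (8*y^2)
= -8*y^2 + 4
At (-2, 2, 1): -28.

-28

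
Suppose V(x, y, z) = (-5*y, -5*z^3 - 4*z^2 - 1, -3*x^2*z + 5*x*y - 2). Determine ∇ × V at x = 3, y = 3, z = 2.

(∇×V)₁ = ∂V₃/∂y − ∂V₂/∂z = 5*x + 15*z^2 + 8*z
(∇×V)₂ = ∂V₁/∂z − ∂V₃/∂x = 6*x*z - 5*y
(∇×V)₃ = ∂V₂/∂x − ∂V₁/∂y = 5
∇×V = (5*x + 15*z^2 + 8*z, 6*x*z - 5*y, 5)
At (3, 3, 2): (91, 21, 5).

(91, 21, 5)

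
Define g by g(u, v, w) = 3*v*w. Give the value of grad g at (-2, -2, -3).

∂g/∂u = 0
∂g/∂v = 3*w
∂g/∂w = 3*v
∇g = (0, 3*w, 3*v)
At (-2, -2, -3): (0, -9, -6).

(0, -9, -6)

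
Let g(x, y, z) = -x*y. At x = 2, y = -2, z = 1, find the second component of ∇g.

-2

(∇g)_2 = ∂g/∂y = -x
At (2, -2, 1): -2.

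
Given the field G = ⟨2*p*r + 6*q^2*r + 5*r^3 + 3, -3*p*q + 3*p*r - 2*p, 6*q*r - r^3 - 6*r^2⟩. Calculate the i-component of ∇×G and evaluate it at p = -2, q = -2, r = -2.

-6

(∇×G)_1 = ∂G₃/∂q − ∂G₂/∂r
= 6*r − (3*p)
= -3*p + 6*r
At (-2, -2, -2): -6.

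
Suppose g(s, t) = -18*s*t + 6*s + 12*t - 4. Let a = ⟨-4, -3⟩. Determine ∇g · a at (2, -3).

∂g/∂s = -18*t + 6
∂g/∂t = -18*s + 12
∇g at (2, -3) = (60, -24)
∇g · a = (60)(-4) + (-24)(-3) = -168

-168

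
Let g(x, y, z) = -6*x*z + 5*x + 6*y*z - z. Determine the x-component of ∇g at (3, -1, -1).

(∇g)_1 = ∂g/∂x = -6*z + 5
At (3, -1, -1): 11.

11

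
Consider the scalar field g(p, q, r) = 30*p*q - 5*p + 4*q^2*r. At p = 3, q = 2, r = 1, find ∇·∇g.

8

∂²g/∂p² = 0
∂²g/∂q² = 8*r
∂²g/∂r² = 0
∇²g = 8*r
At (3, 2, 1): 8.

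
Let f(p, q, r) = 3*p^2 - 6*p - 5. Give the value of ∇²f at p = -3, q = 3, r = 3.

6

∂²f/∂p² = 6
∂²f/∂q² = 0
∂²f/∂r² = 0
∇²f = 6
At (-3, 3, 3): 6.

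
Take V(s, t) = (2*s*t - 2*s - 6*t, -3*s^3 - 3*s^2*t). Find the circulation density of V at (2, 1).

∂V₂/∂s = -9*s^2 - 6*s*t
∂V₁/∂t = 2*s - 6
Scalar curl = -9*s^2 - 6*s*t - 2*s + 6
At (2, 1): -46.

-46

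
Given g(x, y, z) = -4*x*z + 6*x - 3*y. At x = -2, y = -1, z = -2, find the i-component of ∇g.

14

(∇g)_1 = ∂g/∂x = -4*z + 6
At (-2, -1, -2): 14.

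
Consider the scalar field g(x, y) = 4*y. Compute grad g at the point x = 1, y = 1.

∂g/∂x = 0
∂g/∂y = 4
∇g = (0, 4)
At (1, 1): (0, 4).

(0, 4)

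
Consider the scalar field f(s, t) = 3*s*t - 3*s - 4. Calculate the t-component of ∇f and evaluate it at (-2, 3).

(∇f)_2 = ∂f/∂t = 3*s
At (-2, 3): -6.

-6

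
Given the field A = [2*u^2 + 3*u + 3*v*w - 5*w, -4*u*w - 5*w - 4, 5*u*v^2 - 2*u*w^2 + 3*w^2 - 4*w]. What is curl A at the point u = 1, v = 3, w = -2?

(∇×A)₁ = ∂A₃/∂v − ∂A₂/∂w = 10*u*v + 4*u + 5
(∇×A)₂ = ∂A₁/∂w − ∂A₃/∂u = -5*v^2 + 3*v + 2*w^2 - 5
(∇×A)₃ = ∂A₂/∂u − ∂A₁/∂v = -7*w
∇×A = (10*u*v + 4*u + 5, -5*v^2 + 3*v + 2*w^2 - 5, -7*w)
At (1, 3, -2): (39, -33, 14).

(39, -33, 14)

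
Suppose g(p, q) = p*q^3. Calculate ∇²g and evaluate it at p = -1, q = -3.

18

∂²g/∂p² = 0
∂²g/∂q² = 6*p*q
∇²g = 6*p*q
At (-1, -3): 18.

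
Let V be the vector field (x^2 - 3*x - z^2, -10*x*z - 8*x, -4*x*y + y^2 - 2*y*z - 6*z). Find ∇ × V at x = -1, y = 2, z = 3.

(∇×V)₁ = ∂V₃/∂y − ∂V₂/∂z = 6*x + 2*y - 2*z
(∇×V)₂ = ∂V₁/∂z − ∂V₃/∂x = 4*y - 2*z
(∇×V)₃ = ∂V₂/∂x − ∂V₁/∂y = -10*z - 8
∇×V = (6*x + 2*y - 2*z, 4*y - 2*z, -10*z - 8)
At (-1, 2, 3): (-8, 2, -38).

(-8, 2, -38)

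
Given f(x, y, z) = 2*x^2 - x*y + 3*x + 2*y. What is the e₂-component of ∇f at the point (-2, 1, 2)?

(∇f)_2 = ∂f/∂y = -x + 2
At (-2, 1, 2): 4.

4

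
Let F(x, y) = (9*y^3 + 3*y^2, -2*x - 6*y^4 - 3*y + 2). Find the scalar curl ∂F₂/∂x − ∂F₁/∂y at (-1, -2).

-98

∂F₂/∂x = -2
∂F₁/∂y = 27*y^2 + 6*y
Scalar curl = -27*y^2 - 6*y - 2
At (-1, -2): -98.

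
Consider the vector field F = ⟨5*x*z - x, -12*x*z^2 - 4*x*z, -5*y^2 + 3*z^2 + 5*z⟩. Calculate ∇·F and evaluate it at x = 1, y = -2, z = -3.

-29

∂F₁/∂x = 5*z - 1
∂F₂/∂y = 0
∂F₃/∂z = 6*z + 5
∇·F = 11*z + 4
At (1, -2, -3): -29.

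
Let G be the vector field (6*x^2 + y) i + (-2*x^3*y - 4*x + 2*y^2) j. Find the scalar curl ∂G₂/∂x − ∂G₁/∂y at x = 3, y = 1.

-59

∂G₂/∂x = -6*x^2*y - 4
∂G₁/∂y = 1
Scalar curl = -6*x^2*y - 5
At (3, 1): -59.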